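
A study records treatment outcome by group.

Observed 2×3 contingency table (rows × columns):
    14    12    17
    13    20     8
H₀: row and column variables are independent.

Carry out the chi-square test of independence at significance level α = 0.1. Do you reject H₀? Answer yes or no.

reject H₀: yes

Row totals [43, 41], col totals [27, 32, 25], n=84
χ² = (14−13.82)²/13.82 + (12−16.38)²/16.38 + (17−12.80)²/12.80 + (13−13.18)²/13.18 + (20−15.62)²/15.62 + (8−12.20)²/12.20 = 5.2324
df = 2
p-value (upper-tail) = 0.07308
At α=0.1: p < α → reject H₀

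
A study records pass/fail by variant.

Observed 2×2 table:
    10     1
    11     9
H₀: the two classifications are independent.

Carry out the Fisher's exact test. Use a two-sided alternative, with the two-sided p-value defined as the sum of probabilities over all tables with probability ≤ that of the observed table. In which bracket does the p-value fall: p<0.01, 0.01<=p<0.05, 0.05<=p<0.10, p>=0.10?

p-value bracket: 0.05<=p<0.10

Margins: r₁=11, r₂=20, c₁=21, c₂=10, n=31
p_obs = C(11,10)·C(20,11)/C(31,21); sum pmf over tables with pmf ≤ p_obs
p-value (two-sided) = 0.05504
→ bracket: 0.05<=p<0.10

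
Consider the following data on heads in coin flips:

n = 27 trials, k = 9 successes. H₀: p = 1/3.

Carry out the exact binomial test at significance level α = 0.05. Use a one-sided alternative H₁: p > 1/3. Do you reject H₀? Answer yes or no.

Exact binomial: n=27, k=9, p₀=1/3=0.3333
P(X≥9) from Σ C(n,i)·p₀^i·(1−p₀)^(n−i)
p-value (one-sided, H₁ greater) = 0.57190
At α=0.05: p ≥ α → fail to reject H₀

reject H₀: no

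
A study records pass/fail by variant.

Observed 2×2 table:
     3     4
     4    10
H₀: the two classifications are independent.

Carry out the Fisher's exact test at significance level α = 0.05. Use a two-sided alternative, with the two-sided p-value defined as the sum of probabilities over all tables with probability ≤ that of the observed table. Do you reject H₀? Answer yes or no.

Margins: r₁=7, r₂=14, c₁=7, c₂=14, n=21
p_obs = C(7,3)·C(14,4)/C(21,7); sum pmf over tables with pmf ≤ p_obs
p-value (two-sided) = 0.63844
At α=0.05: p ≥ α → fail to reject H₀

reject H₀: no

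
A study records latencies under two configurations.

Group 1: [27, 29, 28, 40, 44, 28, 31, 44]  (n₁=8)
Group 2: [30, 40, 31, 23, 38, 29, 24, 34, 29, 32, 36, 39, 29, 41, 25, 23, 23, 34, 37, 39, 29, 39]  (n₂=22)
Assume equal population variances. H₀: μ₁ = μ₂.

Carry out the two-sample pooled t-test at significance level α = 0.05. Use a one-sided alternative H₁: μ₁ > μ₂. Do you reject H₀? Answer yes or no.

reject H₀: no

x̄₁=33.875, s₁=7.473, n₁=8
x̄₂=32.000, s₂=6.071, n₂=22
s_p² = [7·7.473² + 21·6.071²]/28 = 41.6027
SE = √(s_p²·(1/8+1/22)) = 2.6630
t = (33.875−32.000)/2.6630 = 0.7041
df = 28
p-value (one-sided, H₁ greater) = 0.24359
At α=0.05: p ≥ α → fail to reject H₀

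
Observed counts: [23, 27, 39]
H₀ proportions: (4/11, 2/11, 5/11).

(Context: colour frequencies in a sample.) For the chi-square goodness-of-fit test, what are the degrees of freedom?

degrees of freedom = 2

df = k − 1 = 3 − 1 = 2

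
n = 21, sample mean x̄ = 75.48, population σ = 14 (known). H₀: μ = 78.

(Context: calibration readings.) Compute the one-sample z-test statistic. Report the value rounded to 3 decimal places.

test statistic = -0.825

SE = σ/√n = 14/√21 = 3.0551
z = (x̄−μ₀)/SE = (75.48−78)/3.0551 = -0.8249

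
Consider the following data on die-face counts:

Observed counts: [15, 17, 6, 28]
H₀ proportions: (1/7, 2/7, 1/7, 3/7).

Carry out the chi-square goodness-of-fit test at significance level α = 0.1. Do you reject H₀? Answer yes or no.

reject H₀: no

n = 66; E_i = n·p_i = [9.43, 18.86, 9.43, 28.29]
χ² = (15−9.43)²/9.43 + (17−18.86)²/18.86 + (6−9.43)²/9.43 + (28−28.29)²/28.29 = 4.7247
df = 3
p-value (upper-tail) = 0.19310
At α=0.1: p ≥ α → fail to reject H₀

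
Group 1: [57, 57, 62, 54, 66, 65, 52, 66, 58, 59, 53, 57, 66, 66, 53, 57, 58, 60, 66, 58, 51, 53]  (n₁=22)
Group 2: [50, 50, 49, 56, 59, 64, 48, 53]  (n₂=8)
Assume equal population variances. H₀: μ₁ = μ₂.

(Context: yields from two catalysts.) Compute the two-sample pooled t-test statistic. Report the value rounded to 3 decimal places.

test statistic = 2.388

x̄₁=58.818, s₁=5.142, n₁=22
x̄₂=53.625, s₂=5.630, n₂=8
s_p² = [21·5.142² + 7·5.630²]/28 = 27.7553
SE = √(s_p²·(1/22+1/8)) = 2.1751
t = (58.818−53.625)/2.1751 = 2.3876
df = 28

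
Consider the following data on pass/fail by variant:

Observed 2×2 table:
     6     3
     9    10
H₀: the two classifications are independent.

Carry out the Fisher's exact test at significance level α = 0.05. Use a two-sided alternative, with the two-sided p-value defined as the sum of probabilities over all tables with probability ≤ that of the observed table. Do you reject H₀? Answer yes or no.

Margins: r₁=9, r₂=19, c₁=15, c₂=13, n=28
p_obs = C(9,6)·C(19,9)/C(28,15); sum pmf over tables with pmf ≤ p_obs
p-value (two-sided) = 0.43478
At α=0.05: p ≥ α → fail to reject H₀

reject H₀: no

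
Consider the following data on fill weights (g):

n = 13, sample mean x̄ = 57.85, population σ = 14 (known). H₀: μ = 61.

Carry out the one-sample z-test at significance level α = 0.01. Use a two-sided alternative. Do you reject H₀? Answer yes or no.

SE = σ/√n = 14/√13 = 3.8829
z = (x̄−μ₀)/SE = (57.85−61)/3.8829 = -0.8112
p-value (two-sided) = 0.41722
At α=0.01: p ≥ α → fail to reject H₀

reject H₀: no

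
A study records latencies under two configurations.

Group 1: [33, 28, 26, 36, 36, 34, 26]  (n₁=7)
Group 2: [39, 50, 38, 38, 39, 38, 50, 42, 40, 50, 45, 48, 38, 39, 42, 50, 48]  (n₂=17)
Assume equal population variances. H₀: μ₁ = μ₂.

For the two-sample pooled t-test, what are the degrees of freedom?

degrees of freedom = 22

df = n₁ + n₂ − 2 = 7 + 17 − 2 = 22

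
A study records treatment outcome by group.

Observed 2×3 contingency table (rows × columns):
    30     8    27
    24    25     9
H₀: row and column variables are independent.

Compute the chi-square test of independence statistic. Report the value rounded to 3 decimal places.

Row totals [65, 58], col totals [54, 33, 36], n=123
χ² = (30−28.54)²/28.54 + (8−17.44)²/17.44 + (27−19.02)²/19.02 + (24−25.46)²/25.46 + (25−15.56)²/15.56 + (9−16.98)²/16.98 = 18.0844
df = 2

test statistic = 18.084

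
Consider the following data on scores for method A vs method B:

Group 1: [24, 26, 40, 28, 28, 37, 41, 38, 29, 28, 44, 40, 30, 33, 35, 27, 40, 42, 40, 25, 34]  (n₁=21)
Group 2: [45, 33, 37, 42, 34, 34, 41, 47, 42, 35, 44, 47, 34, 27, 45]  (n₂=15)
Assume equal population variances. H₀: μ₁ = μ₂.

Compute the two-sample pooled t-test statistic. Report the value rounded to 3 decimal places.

x̄₁=33.762, s₁=6.426, n₁=21
x̄₂=39.133, s₂=6.105, n₂=15
s_p² = [20·6.426² + 14·6.105²]/34 = 39.6336
SE = √(s_p²·(1/21+1/15)) = 2.1283
t = (33.762−39.133)/2.1283 = -2.5238
df = 34

test statistic = -2.524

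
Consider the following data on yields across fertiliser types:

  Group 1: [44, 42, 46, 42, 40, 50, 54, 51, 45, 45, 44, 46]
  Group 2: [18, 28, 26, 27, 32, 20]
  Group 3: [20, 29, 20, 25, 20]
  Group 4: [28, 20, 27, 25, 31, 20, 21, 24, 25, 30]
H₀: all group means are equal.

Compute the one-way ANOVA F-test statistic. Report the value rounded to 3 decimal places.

test statistic = 63.231

Group means [45.75, 25.17, 22.80, 25.10], grand mean 32.273
SSB = Σnᵢ(x̄ᵢ−x̄)² = 3445.762; SSW = ΣΣ(x−x̄ᵢ)² = 526.783
MSB = 3445.762/3 = 1148.5874; MSW = 526.783/29 = 18.1649
F = MSB/MSW = 63.2310
df = (3, 29)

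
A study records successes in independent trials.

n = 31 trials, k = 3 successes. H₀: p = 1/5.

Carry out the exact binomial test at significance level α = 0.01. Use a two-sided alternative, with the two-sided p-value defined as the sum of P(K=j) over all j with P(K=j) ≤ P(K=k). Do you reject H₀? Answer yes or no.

Exact binomial: n=31, k=3, p₀=1/5=0.2000
P(X=j) = C(n,j)·p₀^j·(1−p₀)^(n−j); p = Σ P(X=j) over j with P(X=j) ≤ P(X=3)
p-value (two-sided) = 0.18160
At α=0.01: p ≥ α → fail to reject H₀

reject H₀: no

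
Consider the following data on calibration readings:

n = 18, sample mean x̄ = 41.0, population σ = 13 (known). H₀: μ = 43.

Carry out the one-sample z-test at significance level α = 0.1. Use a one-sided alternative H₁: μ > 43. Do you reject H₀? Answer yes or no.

reject H₀: no

SE = σ/√n = 13/√18 = 3.0641
z = (x̄−μ₀)/SE = (41.0−43)/3.0641 = -0.6527
p-value (one-sided, H₁ greater) = 0.74303
At α=0.1: p ≥ α → fail to reject H₀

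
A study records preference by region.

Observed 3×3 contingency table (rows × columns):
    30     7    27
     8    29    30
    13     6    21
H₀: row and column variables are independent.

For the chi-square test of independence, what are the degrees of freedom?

degrees of freedom = 4

df = (r−1)(c−1) = (3−1)·(3−1) = 4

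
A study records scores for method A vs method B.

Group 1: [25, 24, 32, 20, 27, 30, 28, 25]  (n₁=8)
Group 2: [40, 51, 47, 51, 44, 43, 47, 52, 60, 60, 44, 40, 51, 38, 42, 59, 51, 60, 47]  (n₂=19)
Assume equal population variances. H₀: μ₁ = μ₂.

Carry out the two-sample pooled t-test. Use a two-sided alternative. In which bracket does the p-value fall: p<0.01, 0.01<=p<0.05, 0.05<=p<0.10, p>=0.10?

x̄₁=26.375, s₁=3.739, n₁=8
x̄₂=48.789, s₂=7.138, n₂=19
s_p² = [7·3.739² + 18·7.138²]/25 = 40.6013
SE = √(s_p²·(1/8+1/19)) = 2.6855
t = (26.375−48.789)/2.6855 = -8.3464
df = 25
p-value (two-sided) = 0.00000
→ bracket: p<0.01

p-value bracket: p<0.01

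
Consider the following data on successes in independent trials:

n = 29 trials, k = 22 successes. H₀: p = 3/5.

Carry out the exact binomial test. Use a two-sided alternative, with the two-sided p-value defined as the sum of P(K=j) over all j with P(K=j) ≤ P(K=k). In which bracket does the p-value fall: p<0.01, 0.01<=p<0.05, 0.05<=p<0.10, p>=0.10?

Exact binomial: n=29, k=22, p₀=3/5=0.6000
P(X=j) = C(n,j)·p₀^j·(1−p₀)^(n−j); p = Σ P(X=j) over j with P(X=j) ≤ P(X=22)
p-value (two-sided) = 0.08987
→ bracket: 0.05<=p<0.10

p-value bracket: 0.05<=p<0.10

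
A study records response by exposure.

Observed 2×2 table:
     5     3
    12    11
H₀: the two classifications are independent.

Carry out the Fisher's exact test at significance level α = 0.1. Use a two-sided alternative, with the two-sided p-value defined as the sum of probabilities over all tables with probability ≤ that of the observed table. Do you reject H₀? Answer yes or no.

reject H₀: no

Margins: r₁=8, r₂=23, c₁=17, c₂=14, n=31
p_obs = C(8,5)·C(23,12)/C(31,17); sum pmf over tables with pmf ≤ p_obs
p-value (two-sided) = 0.69800
At α=0.1: p ≥ α → fail to reject H₀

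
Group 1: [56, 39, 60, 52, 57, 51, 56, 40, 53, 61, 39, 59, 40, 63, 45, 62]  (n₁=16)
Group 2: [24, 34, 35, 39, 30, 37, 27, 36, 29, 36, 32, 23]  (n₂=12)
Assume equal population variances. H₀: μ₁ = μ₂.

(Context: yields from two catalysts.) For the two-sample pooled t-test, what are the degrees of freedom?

degrees of freedom = 26

df = n₁ + n₂ − 2 = 16 + 12 − 2 = 26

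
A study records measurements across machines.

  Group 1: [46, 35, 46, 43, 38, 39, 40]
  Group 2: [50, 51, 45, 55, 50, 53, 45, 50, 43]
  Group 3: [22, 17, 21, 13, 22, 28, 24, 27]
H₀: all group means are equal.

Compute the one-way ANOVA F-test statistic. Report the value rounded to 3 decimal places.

test statistic = 85.673

Group means [41.00, 49.11, 21.75], grand mean 37.625
SSB = Σnᵢ(x̄ᵢ−x̄)² = 3283.236; SSW = ΣΣ(x−x̄ᵢ)² = 402.389
MSB = 3283.236/2 = 1641.6181; MSW = 402.389/21 = 19.1614
F = MSB/MSW = 85.6733
df = (2, 21)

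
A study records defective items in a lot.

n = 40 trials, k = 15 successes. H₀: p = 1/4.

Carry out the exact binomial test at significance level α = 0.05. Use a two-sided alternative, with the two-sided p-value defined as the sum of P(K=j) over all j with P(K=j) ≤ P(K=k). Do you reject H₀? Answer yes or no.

reject H₀: no

Exact binomial: n=40, k=15, p₀=1/4=0.2500
P(X=j) = C(n,j)·p₀^j·(1−p₀)^(n−j); p = Σ P(X=j) over j with P(X=j) ≤ P(X=15)
p-value (two-sided) = 0.09771
At α=0.05: p ≥ α → fail to reject H₀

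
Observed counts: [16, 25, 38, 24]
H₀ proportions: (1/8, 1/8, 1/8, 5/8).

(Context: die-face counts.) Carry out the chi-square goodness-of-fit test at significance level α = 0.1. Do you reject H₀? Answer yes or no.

n = 103; E_i = n·p_i = [12.88, 12.88, 12.88, 64.38]
χ² = (16−12.88)²/12.88 + (25−12.88)²/12.88 + (38−12.88)²/12.88 + (24−64.38)²/64.38 = 86.5301
df = 3
p-value (upper-tail) = 0.00000
At α=0.1: p < α → reject H₀

reject H₀: yes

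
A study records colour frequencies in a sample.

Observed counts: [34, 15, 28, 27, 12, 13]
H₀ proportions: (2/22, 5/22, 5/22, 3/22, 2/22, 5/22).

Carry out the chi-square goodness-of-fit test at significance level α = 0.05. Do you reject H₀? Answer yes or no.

n = 129; E_i = n·p_i = [11.73, 29.32, 29.32, 17.59, 11.73, 29.32]
χ² = (34−11.73)²/11.73 + (15−29.32)²/29.32 + (28−29.32)²/29.32 + (27−17.59)²/17.59 + (12−11.73)²/11.73 + (13−29.32)²/29.32 = 63.4744
df = 5
p-value (upper-tail) = 0.00000
At α=0.05: p < α → reject H₀

reject H₀: yes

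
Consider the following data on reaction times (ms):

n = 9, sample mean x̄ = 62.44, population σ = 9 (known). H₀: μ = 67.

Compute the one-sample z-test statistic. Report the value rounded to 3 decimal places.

SE = σ/√n = 9/√9 = 3.0000
z = (x̄−μ₀)/SE = (62.44−67)/3.0000 = -1.5200

test statistic = -1.520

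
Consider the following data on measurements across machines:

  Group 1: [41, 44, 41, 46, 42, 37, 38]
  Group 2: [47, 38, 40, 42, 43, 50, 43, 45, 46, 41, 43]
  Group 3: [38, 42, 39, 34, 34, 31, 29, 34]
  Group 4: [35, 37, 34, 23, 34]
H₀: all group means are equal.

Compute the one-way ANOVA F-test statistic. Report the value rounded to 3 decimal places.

test statistic = 12.297

Group means [41.29, 43.45, 35.12, 32.60], grand mean 39.065
SSB = Σnᵢ(x̄ᵢ−x̄)² = 579.640; SSW = ΣΣ(x−x̄ᵢ)² = 424.231
MSB = 579.640/3 = 193.2134; MSW = 424.231/27 = 15.7123
F = MSB/MSW = 12.2970
df = (3, 27)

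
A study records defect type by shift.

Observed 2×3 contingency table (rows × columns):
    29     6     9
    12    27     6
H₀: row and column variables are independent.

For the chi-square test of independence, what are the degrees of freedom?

df = (r−1)(c−1) = (2−1)·(3−1) = 2

degrees of freedom = 2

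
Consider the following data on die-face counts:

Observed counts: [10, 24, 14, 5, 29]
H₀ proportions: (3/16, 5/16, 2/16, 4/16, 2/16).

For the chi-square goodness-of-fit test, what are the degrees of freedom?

degrees of freedom = 4

df = k − 1 = 5 − 1 = 4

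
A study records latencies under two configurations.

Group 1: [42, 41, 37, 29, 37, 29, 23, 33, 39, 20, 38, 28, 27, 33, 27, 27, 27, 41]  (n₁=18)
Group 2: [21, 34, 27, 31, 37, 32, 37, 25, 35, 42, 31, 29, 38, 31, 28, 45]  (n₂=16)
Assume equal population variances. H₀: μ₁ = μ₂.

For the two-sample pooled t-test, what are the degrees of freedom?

degrees of freedom = 32

df = n₁ + n₂ − 2 = 18 + 16 − 2 = 32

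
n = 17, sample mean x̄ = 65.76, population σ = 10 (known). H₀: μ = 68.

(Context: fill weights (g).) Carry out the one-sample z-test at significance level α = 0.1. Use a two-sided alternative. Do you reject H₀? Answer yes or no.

SE = σ/√n = 10/√17 = 2.4254
z = (x̄−μ₀)/SE = (65.76−68)/2.4254 = -0.9236
p-value (two-sided) = 0.35571
At α=0.1: p ≥ α → fail to reject H₀

reject H₀: no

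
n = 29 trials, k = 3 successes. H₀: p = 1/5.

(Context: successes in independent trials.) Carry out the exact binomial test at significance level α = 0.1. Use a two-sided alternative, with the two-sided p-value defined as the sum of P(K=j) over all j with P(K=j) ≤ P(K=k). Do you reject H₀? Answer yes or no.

reject H₀: no

Exact binomial: n=29, k=3, p₀=1/5=0.2000
P(X=j) = C(n,j)·p₀^j·(1−p₀)^(n−j); p = Σ P(X=j) over j with P(X=j) ≤ P(X=3)
p-value (two-sided) = 0.24876
At α=0.1: p ≥ α → fail to reject H₀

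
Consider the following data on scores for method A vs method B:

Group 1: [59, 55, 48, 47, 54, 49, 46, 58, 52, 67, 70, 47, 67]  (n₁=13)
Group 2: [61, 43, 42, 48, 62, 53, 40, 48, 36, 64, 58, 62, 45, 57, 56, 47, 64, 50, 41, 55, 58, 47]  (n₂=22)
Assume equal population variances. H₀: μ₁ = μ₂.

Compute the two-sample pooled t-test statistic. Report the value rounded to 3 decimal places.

test statistic = 1.224

x̄₁=55.308, s₁=8.370, n₁=13
x̄₂=51.682, s₂=8.527, n₂=22
s_p² = [12·8.370² + 21·8.527²]/33 = 71.7437
SE = √(s_p²·(1/13+1/22)) = 2.9631
t = (55.308−51.682)/2.9631 = 1.2237
df = 33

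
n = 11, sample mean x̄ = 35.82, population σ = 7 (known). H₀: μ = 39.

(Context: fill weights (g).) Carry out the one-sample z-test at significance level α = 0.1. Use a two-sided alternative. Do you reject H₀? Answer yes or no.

SE = σ/√n = 7/√11 = 2.1106
z = (x̄−μ₀)/SE = (35.82−39)/2.1106 = -1.5067
p-value (two-sided) = 0.13189
At α=0.1: p ≥ α → fail to reject H₀

reject H₀: no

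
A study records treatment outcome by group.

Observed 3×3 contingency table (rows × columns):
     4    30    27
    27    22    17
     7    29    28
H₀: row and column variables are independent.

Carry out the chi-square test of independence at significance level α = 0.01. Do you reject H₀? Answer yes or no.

reject H₀: yes

Row totals [61, 66, 64], col totals [38, 81, 72], n=191
χ² = (4−12.14)²/12.14 + (30−25.87)²/25.87 + (27−22.99)²/22.99 + (27−13.13)²/13.13 + (22−27.99)²/27.99 + (17−24.88)²/24.88 + (7−12.73)²/12.73 + (29−27.14)²/27.14 + (28−24.13)²/24.13 = 28.5686
df = 4
p-value (upper-tail) = 0.00001
At α=0.01: p < α → reject H₀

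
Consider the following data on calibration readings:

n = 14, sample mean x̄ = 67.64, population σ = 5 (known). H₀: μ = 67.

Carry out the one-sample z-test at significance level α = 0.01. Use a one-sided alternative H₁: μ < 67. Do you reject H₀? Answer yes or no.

SE = σ/√n = 5/√14 = 1.3363
z = (x̄−μ₀)/SE = (67.64−67)/1.3363 = 0.4789
p-value (one-sided, H₁ less) = 0.68401
At α=0.01: p ≥ α → fail to reject H₀

reject H₀: no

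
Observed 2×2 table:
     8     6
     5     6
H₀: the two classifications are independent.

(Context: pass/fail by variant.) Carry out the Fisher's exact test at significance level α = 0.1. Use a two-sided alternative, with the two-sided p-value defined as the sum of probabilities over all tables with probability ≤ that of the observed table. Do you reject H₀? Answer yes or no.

Margins: r₁=14, r₂=11, c₁=13, c₂=12, n=25
p_obs = C(14,8)·C(11,5)/C(25,13); sum pmf over tables with pmf ≤ p_obs
p-value (two-sided) = 0.69510
At α=0.1: p ≥ α → fail to reject H₀

reject H₀: no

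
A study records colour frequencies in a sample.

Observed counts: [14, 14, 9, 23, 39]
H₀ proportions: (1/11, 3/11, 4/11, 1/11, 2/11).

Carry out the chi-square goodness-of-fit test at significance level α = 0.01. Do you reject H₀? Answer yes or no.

reject H₀: yes

n = 99; E_i = n·p_i = [9.00, 27.00, 36.00, 9.00, 18.00]
χ² = (14−9.00)²/9.00 + (14−27.00)²/27.00 + (9−36.00)²/36.00 + (23−9.00)²/9.00 + (39−18.00)²/18.00 = 75.5648
df = 4
p-value (upper-tail) = 0.00000
At α=0.01: p < α → reject H₀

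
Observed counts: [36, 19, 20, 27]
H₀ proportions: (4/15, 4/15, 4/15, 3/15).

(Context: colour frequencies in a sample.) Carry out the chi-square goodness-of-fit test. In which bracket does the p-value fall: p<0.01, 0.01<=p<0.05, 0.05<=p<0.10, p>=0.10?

p-value bracket: 0.01<=p<0.05

n = 102; E_i = n·p_i = [27.20, 27.20, 27.20, 20.40]
χ² = (36−27.20)²/27.20 + (19−27.20)²/27.20 + (20−27.20)²/27.20 + (27−20.40)²/20.40 = 9.3603
df = 3
p-value (upper-tail) = 0.02486
→ bracket: 0.01<=p<0.05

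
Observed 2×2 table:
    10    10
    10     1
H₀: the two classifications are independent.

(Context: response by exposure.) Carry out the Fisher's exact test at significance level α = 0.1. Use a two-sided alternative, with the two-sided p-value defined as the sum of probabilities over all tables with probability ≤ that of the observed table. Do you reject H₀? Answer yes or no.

Margins: r₁=20, r₂=11, c₁=20, c₂=11, n=31
p_obs = C(20,10)·C(11,10)/C(31,20); sum pmf over tables with pmf ≤ p_obs
p-value (two-sided) = 0.04722
At α=0.1: p < α → reject H₀

reject H₀: yes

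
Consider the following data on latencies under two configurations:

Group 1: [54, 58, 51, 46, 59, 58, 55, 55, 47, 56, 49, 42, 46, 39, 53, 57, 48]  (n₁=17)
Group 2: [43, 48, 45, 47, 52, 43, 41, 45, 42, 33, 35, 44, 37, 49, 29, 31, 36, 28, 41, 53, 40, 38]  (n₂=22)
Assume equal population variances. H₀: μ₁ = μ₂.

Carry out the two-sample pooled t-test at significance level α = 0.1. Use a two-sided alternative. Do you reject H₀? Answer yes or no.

x̄₁=51.353, s₁=5.968, n₁=17
x̄₂=40.909, s₂=6.996, n₂=22
s_p² = [16·5.968² + 21·6.996²]/37 = 43.1811
SE = √(s_p²·(1/17+1/22)) = 2.1220
t = (51.353−40.909)/2.1220 = 4.9217
df = 37
p-value (two-sided) = 0.00002
At α=0.1: p < α → reject H₀

reject H₀: yes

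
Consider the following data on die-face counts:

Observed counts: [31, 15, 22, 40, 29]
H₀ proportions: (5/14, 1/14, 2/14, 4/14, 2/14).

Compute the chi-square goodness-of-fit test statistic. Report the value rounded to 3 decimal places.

test statistic = 14.210

n = 137; E_i = n·p_i = [48.93, 9.79, 19.57, 39.14, 19.57]
χ² = (31−48.93)²/48.93 + (15−9.79)²/9.79 + (22−19.57)²/19.57 + (40−39.14)²/39.14 + (29−19.57)²/19.57 = 14.2102
df = 4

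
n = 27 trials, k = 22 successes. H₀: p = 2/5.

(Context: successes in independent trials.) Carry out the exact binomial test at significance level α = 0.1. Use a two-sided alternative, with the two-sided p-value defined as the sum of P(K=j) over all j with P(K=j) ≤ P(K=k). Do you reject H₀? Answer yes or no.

reject H₀: yes

Exact binomial: n=27, k=22, p₀=2/5=0.4000
P(X=j) = C(n,j)·p₀^j·(1−p₀)^(n−j); p = Σ P(X=j) over j with P(X=j) ≤ P(X=22)
p-value (two-sided) = 0.00001
At α=0.1: p < α → reject H₀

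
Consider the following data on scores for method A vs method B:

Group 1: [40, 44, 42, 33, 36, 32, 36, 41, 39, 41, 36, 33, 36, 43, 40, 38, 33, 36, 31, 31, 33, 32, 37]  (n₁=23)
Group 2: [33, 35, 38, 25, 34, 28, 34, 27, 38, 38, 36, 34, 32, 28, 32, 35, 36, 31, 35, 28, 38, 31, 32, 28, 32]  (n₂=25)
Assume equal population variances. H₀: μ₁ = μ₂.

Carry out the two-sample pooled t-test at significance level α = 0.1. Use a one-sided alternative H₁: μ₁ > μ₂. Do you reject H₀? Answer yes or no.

x̄₁=36.652, s₁=4.007, n₁=23
x̄₂=32.720, s₂=3.781, n₂=25
s_p² = [22·4.007² + 24·3.781²]/46 = 15.1360
SE = √(s_p²·(1/23+1/25)) = 1.1241
t = (36.652−32.720)/1.1241 = 3.4982
df = 46
p-value (one-sided, H₁ greater) = 0.00053
At α=0.1: p < α → reject H₀

reject H₀: yes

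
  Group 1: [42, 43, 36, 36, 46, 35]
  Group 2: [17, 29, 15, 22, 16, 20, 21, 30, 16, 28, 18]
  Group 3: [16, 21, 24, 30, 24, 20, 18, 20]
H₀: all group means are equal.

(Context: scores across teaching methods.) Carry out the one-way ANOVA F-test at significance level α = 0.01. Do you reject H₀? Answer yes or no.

reject H₀: yes

Group means [39.67, 21.09, 21.62], grand mean 25.720
SSB = Σnᵢ(x̄ᵢ−x̄)² = 1536.923; SSW = ΣΣ(x−x̄ᵢ)² = 544.117
MSB = 1536.923/2 = 768.4613; MSW = 544.117/22 = 24.7326
F = MSB/MSW = 31.0708
df = (2, 22)
p-value (upper-tail) = 0.00000
At α=0.01: p < α → reject H₀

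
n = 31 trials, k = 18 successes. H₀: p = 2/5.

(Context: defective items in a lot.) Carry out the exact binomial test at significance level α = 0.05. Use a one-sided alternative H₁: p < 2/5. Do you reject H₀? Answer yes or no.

reject H₀: no

Exact binomial: n=31, k=18, p₀=2/5=0.4000
P(X≤18) from Σ C(n,i)·p₀^i·(1−p₀)^(n−i)
p-value (one-sided, H₁ less) = 0.98652
At α=0.05: p ≥ α → fail to reject H₀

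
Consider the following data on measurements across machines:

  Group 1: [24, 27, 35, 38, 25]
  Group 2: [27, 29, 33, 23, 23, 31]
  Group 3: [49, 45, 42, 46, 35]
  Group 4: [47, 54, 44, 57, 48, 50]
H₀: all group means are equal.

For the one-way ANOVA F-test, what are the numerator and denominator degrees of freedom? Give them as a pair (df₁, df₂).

degrees of freedom = [3, 18]

k = 4 groups, N = 22 total
df = (k−1, N−k) = (4−1, 22−4) = (3, 18)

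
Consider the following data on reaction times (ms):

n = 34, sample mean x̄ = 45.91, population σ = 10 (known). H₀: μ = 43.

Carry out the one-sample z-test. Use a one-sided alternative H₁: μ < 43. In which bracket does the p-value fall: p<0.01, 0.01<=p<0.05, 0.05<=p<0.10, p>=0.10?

SE = σ/√n = 10/√34 = 1.7150
z = (x̄−μ₀)/SE = (45.91−43)/1.7150 = 1.6968
p-value (one-sided, H₁ less) = 0.95513
→ bracket: p>=0.10

p-value bracket: p>=0.10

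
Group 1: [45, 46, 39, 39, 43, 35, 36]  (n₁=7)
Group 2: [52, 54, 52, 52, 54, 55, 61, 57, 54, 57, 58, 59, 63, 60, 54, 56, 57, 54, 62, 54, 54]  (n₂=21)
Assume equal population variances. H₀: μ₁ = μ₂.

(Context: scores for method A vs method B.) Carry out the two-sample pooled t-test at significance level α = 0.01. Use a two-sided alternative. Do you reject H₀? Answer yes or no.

x̄₁=40.429, s₁=4.315, n₁=7
x̄₂=56.143, s₂=3.306, n₂=21
s_p² = [6·4.315² + 20·3.306²]/26 = 12.7033
SE = √(s_p²·(1/7+1/21)) = 1.5555
t = (40.429−56.143)/1.5555 = -10.1022
df = 26
p-value (two-sided) = 0.00000
At α=0.01: p < α → reject H₀

reject H₀: yes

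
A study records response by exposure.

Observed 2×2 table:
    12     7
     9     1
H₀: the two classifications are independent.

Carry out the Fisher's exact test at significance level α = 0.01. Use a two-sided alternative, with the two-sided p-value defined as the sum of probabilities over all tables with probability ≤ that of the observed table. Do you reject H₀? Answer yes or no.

Margins: r₁=19, r₂=10, c₁=21, c₂=8, n=29
p_obs = C(19,12)·C(10,9)/C(29,21); sum pmf over tables with pmf ≤ p_obs
p-value (two-sided) = 0.20081
At α=0.01: p ≥ α → fail to reject H₀

reject H₀: no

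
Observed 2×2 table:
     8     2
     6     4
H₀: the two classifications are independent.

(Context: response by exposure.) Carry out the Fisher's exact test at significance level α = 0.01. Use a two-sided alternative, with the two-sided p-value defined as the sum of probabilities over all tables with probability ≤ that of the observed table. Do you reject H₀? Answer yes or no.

reject H₀: no

Margins: r₁=10, r₂=10, c₁=14, c₂=6, n=20
p_obs = C(10,8)·C(10,6)/C(20,14); sum pmf over tables with pmf ≤ p_obs
p-value (two-sided) = 0.62848
At α=0.01: p ≥ α → fail to reject H₀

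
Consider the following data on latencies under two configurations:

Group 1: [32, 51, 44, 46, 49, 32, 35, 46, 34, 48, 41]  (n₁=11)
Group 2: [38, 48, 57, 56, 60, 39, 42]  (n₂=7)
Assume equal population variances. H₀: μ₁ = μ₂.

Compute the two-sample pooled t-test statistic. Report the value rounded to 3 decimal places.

test statistic = -1.798

x̄₁=41.636, s₁=7.173, n₁=11
x̄₂=48.571, s₂=9.163, n₂=7
s_p² = [10·7.173² + 6·9.163²]/16 = 63.6412
SE = √(s_p²·(1/11+1/7)) = 3.8571
t = (41.636−48.571)/3.8571 = -1.7980
df = 16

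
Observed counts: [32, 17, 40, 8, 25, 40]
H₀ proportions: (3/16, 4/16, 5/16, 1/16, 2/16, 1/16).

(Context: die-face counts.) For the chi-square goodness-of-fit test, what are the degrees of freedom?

degrees of freedom = 5

df = k − 1 = 6 − 1 = 5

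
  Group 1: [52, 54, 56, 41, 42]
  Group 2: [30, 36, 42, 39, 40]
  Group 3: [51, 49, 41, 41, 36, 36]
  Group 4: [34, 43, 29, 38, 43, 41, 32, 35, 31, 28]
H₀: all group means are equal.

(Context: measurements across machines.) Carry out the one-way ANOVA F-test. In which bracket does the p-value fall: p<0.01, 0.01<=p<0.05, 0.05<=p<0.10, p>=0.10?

p-value bracket: p<0.01

Group means [49.00, 37.40, 42.33, 35.40], grand mean 40.000
SSB = Σnᵢ(x̄ᵢ−x̄)² = 683.067; SSW = ΣΣ(x−x̄ᵢ)² = 768.933
MSB = 683.067/3 = 227.6889; MSW = 768.933/22 = 34.9515
F = MSB/MSW = 6.5144
df = (3, 22)
p-value (upper-tail) = 0.00255
→ bracket: p<0.01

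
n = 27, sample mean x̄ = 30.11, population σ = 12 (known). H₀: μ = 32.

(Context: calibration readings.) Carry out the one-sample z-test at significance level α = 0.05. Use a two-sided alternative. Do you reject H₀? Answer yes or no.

SE = σ/√n = 12/√27 = 2.3094
z = (x̄−μ₀)/SE = (30.11−32)/2.3094 = -0.8184
p-value (two-sided) = 0.41313
At α=0.05: p ≥ α → fail to reject H₀

reject H₀: no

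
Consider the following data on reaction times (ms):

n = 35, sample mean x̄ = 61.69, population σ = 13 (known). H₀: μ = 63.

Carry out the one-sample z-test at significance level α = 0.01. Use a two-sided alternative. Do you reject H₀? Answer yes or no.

reject H₀: no

SE = σ/√n = 13/√35 = 2.1974
z = (x̄−μ₀)/SE = (61.69−63)/2.1974 = -0.5962
p-value (two-sided) = 0.55107
At α=0.01: p ≥ α → fail to reject H₀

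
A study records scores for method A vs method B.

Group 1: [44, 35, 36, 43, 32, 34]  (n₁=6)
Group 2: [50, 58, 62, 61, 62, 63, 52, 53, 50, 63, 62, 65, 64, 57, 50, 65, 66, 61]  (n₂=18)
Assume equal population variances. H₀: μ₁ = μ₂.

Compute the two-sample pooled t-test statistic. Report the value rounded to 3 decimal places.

test statistic = -8.377

x̄₁=37.333, s₁=4.967, n₁=6
x̄₂=59.111, s₂=5.666, n₂=18
s_p² = [5·4.967² + 17·5.666²]/22 = 30.4141
SE = √(s_p²·(1/6+1/18)) = 2.5997
t = (37.333−59.111)/2.5997 = -8.3769
df = 22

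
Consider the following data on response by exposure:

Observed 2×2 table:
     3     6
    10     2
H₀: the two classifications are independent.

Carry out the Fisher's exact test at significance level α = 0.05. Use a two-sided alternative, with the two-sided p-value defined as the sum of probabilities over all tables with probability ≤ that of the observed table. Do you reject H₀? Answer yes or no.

Margins: r₁=9, r₂=12, c₁=13, c₂=8, n=21
p_obs = C(9,3)·C(12,10)/C(21,13); sum pmf over tables with pmf ≤ p_obs
p-value (two-sided) = 0.03184
At α=0.05: p < α → reject H₀

reject H₀: yes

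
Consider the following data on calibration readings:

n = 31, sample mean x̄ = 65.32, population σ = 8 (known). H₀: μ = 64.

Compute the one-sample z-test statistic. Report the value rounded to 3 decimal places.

SE = σ/√n = 8/√31 = 1.4368
z = (x̄−μ₀)/SE = (65.32−64)/1.4368 = 0.9187

test statistic = 0.919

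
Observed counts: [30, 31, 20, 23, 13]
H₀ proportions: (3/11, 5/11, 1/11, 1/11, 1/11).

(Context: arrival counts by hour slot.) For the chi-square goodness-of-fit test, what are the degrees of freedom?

degrees of freedom = 4

df = k − 1 = 5 − 1 = 4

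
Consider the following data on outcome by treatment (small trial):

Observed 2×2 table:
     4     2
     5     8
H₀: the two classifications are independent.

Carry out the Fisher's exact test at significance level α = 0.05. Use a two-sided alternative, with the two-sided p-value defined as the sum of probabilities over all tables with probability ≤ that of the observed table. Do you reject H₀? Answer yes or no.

Margins: r₁=6, r₂=13, c₁=9, c₂=10, n=19
p_obs = C(6,4)·C(13,5)/C(19,9); sum pmf over tables with pmf ≤ p_obs
p-value (two-sided) = 0.34985
At α=0.05: p ≥ α → fail to reject H₀

reject H₀: no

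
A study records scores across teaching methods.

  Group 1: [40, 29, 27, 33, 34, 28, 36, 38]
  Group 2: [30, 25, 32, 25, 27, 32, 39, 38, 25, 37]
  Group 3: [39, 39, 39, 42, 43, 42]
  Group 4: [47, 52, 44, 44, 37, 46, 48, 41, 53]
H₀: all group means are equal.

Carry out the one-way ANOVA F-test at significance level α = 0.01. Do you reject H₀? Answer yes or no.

reject H₀: yes

Group means [33.12, 31.00, 40.67, 45.78], grand mean 37.303
SSB = Σnᵢ(x̄ᵢ−x̄)² = 1251.206; SSW = ΣΣ(x−x̄ᵢ)² = 657.764
MSB = 1251.206/3 = 417.0686; MSW = 657.764/29 = 22.6815
F = MSB/MSW = 18.3880
df = (3, 29)
p-value (upper-tail) = 0.00000
At α=0.01: p < α → reject H₀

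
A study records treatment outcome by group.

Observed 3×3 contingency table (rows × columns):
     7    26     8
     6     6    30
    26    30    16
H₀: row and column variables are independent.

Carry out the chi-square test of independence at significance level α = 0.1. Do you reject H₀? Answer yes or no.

Row totals [41, 42, 72], col totals [39, 62, 54], n=155
χ² = (7−10.32)²/10.32 + (26−16.40)²/16.40 + (8−14.28)²/14.28 + (6−10.57)²/10.57 + (6−16.80)²/16.80 + (30−14.63)²/14.63 + (26−18.12)²/18.12 + (30−28.80)²/28.80 + (16−25.08)²/25.08 = 41.2779
df = 4
p-value (upper-tail) = 0.00000
At α=0.1: p < α → reject H₀

reject H₀: yes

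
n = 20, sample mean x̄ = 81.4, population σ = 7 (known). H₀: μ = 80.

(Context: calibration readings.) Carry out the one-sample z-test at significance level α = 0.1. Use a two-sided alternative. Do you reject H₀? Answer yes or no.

SE = σ/√n = 7/√20 = 1.5652
z = (x̄−μ₀)/SE = (81.4−80)/1.5652 = 0.8944
p-value (two-sided) = 0.37109
At α=0.1: p ≥ α → fail to reject H₀

reject H₀: no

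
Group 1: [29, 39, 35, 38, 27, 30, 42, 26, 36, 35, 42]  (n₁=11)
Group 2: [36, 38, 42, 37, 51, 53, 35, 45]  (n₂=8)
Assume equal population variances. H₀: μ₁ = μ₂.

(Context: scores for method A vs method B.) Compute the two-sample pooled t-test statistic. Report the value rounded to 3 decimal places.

test statistic = -2.642

x̄₁=34.455, s₁=5.716, n₁=11
x̄₂=42.125, s₂=6.937, n₂=8
s_p² = [10·5.716² + 7·6.937²]/17 = 39.0354
SE = √(s_p²·(1/11+1/8)) = 2.9031
t = (34.455−42.125)/2.9031 = -2.6421
df = 17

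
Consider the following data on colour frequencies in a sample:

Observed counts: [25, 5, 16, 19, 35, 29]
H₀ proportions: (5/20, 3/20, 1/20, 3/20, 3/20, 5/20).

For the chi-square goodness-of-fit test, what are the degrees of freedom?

df = k − 1 = 6 − 1 = 5

degrees of freedom = 5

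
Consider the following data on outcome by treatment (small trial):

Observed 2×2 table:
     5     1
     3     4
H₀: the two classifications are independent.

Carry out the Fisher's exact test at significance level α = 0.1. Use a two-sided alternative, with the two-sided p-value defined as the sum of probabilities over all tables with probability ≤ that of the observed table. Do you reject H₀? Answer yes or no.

Margins: r₁=6, r₂=7, c₁=8, c₂=5, n=13
p_obs = C(6,5)·C(7,3)/C(13,8); sum pmf over tables with pmf ≤ p_obs
p-value (two-sided) = 0.26573
At α=0.1: p ≥ α → fail to reject H₀

reject H₀: no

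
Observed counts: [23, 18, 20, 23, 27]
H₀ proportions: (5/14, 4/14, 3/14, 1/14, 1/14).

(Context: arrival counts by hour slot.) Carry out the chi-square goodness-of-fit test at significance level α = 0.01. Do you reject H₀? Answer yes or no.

reject H₀: yes

n = 111; E_i = n·p_i = [39.64, 31.71, 23.79, 7.93, 7.93]
χ² = (23−39.64)²/39.64 + (18−31.71)²/31.71 + (20−23.79)²/23.79 + (23−7.93)²/7.93 + (27−7.93)²/7.93 = 88.0438
df = 4
p-value (upper-tail) = 0.00000
At α=0.01: p < α → reject H₀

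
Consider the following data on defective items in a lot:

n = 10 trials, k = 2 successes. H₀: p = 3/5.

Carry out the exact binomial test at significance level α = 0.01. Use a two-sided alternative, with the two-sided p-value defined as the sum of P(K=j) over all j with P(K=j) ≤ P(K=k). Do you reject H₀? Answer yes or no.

Exact binomial: n=10, k=2, p₀=3/5=0.6000
P(X=j) = C(n,j)·p₀^j·(1−p₀)^(n−j); p = Σ P(X=j) over j with P(X=j) ≤ P(X=2)
p-value (two-sided) = 0.01834
At α=0.01: p ≥ α → fail to reject H₀

reject H₀: no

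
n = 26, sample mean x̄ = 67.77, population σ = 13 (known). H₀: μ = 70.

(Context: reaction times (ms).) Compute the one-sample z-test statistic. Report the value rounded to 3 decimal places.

test statistic = -0.875

SE = σ/√n = 13/√26 = 2.5495
z = (x̄−μ₀)/SE = (67.77−70)/2.5495 = -0.8747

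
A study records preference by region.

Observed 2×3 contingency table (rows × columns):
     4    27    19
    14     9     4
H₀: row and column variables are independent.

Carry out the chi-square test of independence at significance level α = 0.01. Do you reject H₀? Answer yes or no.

reject H₀: yes

Row totals [50, 27], col totals [18, 36, 23], n=77
χ² = (4−11.69)²/11.69 + (27−23.38)²/23.38 + (19−14.94)²/14.94 + (14−6.31)²/6.31 + (9−12.62)²/12.62 + (4−8.06)²/8.06 = 19.1793
df = 2
p-value (upper-tail) = 0.00007
At α=0.01: p < α → reject H₀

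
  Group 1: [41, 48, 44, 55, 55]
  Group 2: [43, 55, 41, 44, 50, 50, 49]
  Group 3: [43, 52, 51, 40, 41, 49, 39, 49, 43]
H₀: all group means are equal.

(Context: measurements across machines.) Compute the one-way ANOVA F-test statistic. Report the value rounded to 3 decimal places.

Group means [48.60, 47.43, 45.22], grand mean 46.762
SSB = Σnᵢ(x̄ᵢ−x̄)² = 41.340; SSW = ΣΣ(x−x̄ᵢ)² = 508.470
MSB = 41.340/2 = 20.6698; MSW = 508.470/18 = 28.2483
F = MSB/MSW = 0.7317
df = (2, 18)

test statistic = 0.732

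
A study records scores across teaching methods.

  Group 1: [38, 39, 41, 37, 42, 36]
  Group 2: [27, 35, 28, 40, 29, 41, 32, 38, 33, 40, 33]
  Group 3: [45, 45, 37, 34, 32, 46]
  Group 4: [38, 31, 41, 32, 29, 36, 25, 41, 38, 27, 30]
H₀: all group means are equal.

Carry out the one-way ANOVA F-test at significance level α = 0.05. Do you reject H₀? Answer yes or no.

Group means [38.83, 34.18, 39.83, 33.45], grand mean 35.765
SSB = Σnᵢ(x̄ᵢ−x̄)² = 242.087; SSW = ΣΣ(x−x̄ᵢ)² = 790.030
MSB = 242.087/3 = 80.6958; MSW = 790.030/30 = 26.3343
F = MSB/MSW = 3.0643
df = (3, 30)
p-value (upper-tail) = 0.04305
At α=0.05: p < α → reject H₀

reject H₀: yes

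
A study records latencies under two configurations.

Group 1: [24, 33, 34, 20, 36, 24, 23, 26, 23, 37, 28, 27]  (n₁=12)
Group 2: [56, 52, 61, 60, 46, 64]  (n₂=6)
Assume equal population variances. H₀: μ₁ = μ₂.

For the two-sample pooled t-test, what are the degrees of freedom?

df = n₁ + n₂ − 2 = 12 + 6 − 2 = 16

degrees of freedom = 16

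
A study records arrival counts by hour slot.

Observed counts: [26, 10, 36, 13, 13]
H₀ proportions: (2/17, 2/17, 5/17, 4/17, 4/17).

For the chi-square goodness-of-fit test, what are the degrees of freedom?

df = k − 1 = 5 − 1 = 4

degrees of freedom = 4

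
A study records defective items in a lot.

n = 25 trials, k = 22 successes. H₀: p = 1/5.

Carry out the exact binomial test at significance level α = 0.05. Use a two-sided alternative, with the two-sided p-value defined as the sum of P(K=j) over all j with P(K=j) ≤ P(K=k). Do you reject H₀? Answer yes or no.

Exact binomial: n=25, k=22, p₀=1/5=0.2000
P(X=j) = C(n,j)·p₀^j·(1−p₀)^(n−j); p = Σ P(X=j) over j with P(X=j) ≤ P(X=22)
p-value (two-sided) = 0.00000
At α=0.05: p < α → reject H₀

reject H₀: yes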